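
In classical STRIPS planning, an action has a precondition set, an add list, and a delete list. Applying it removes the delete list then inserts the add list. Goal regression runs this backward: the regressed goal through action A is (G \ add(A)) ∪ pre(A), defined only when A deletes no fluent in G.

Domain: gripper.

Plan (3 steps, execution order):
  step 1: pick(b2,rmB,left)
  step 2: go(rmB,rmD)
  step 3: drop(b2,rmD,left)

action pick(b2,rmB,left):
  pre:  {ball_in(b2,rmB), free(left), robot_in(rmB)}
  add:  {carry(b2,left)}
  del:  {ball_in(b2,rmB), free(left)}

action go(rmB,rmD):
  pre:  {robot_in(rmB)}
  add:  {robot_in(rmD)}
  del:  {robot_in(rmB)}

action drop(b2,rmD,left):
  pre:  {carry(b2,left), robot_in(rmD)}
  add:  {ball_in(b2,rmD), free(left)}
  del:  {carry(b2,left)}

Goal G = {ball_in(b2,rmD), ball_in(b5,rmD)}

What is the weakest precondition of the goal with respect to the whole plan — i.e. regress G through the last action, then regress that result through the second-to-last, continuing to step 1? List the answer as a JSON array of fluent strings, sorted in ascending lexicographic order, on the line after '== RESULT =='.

Work backward from the goal:
  through step 3 (drop(b2,rmD,left)): drop {ball_in(b2,rmD)}, keep {ball_in(b5,rmD)}, require {carry(b2,left), robot_in(rmD)}
    → {ball_in(b5,rmD), carry(b2,left), robot_in(rmD)}
  through step 2 (go(rmB,rmD)): drop {robot_in(rmD)}, keep {ball_in(b5,rmD), carry(b2,left)}, require {robot_in(rmB)}
    → {ball_in(b5,rmD), carry(b2,left), robot_in(rmB)}
  through step 1 (pick(b2,rmB,left)): drop {carry(b2,left)}, keep {ball_in(b5,rmD), robot_in(rmB)}, require {ball_in(b2,rmB), free(left), robot_in(rmB)}
    → {ball_in(b2,rmB), ball_in(b5,rmD), free(left), robot_in(rmB)}

== RESULT ==
["ball_in(b2,rmB)", "ball_in(b5,rmD)", "free(left)", "robot_in(rmB)"]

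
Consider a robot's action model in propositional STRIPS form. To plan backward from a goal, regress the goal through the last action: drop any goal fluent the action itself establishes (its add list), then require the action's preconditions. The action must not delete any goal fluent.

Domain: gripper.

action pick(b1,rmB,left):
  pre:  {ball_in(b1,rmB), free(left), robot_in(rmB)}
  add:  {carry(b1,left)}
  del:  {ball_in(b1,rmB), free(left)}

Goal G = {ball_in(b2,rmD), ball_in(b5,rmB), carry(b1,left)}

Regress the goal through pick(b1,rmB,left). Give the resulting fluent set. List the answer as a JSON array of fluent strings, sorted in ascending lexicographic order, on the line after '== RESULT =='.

Regress:
  G ∩ del = {}  (empty — regression defined)
  G \ add = {ball_in(b2,rmD), ball_in(b5,rmB), carry(b1,left)} \ {carry(b1,left)} = {ball_in(b2,rmD), ball_in(b5,rmB)}
  ∪ pre   = {ball_in(b2,rmD), ball_in(b5,rmB)} ∪ {ball_in(b1,rmB), free(left), robot_in(rmB)}
          = {ball_in(b1,rmB), ball_in(b2,rmD), ball_in(b5,rmB), free(left), robot_in(rmB)}

== RESULT ==
["ball_in(b1,rmB)", "ball_in(b2,rmD)", "ball_in(b5,rmB)", "free(left)", "robot_in(rmB)"]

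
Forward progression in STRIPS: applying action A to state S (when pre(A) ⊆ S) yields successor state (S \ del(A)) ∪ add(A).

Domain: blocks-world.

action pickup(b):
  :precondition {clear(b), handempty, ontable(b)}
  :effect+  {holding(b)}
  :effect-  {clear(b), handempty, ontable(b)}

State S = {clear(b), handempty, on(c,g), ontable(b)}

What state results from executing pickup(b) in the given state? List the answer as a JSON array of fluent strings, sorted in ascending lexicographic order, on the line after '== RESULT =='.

Compute (S \ del) ∪ add:
  pre ⊆ S: {clear(b), handempty, ontable(b)} ⊆ S  — applicable
  S \ del = {on(c,g)}
  ∪ add   = {holding(b), on(c,g)}

== RESULT ==
["holding(b)", "on(c,g)"]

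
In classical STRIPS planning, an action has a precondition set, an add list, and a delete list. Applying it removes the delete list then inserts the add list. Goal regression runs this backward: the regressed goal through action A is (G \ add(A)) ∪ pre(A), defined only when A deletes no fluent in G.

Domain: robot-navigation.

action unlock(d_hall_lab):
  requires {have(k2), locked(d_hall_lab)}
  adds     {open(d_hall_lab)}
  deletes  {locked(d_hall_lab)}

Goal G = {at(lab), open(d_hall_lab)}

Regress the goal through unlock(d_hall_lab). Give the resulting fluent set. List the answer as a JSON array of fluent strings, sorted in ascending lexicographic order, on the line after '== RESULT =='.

Regress:
  G ∩ del = {}  (empty — regression defined)
  G \ add = {at(lab), open(d_hall_lab)} \ {open(d_hall_lab)} = {at(lab)}
  ∪ pre   = {at(lab)} ∪ {have(k2), locked(d_hall_lab)}
          = {at(lab), have(k2), locked(d_hall_lab)}

== RESULT ==
["at(lab)", "have(k2)", "locked(d_hall_lab)"]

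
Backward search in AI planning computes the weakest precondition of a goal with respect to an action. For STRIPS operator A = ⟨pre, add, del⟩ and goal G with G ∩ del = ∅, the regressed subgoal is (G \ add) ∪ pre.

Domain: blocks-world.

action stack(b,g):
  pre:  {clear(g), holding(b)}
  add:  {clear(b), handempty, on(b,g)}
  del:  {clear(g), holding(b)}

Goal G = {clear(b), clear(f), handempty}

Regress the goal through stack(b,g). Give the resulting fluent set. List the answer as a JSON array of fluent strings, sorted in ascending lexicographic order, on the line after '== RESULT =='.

Compute (G \ add) ∪ pre:
  G ∩ del = {}  (empty — regression defined)
  G \ add = {clear(b), clear(f), handempty} \ {clear(b), handempty, on(b,g)} = {clear(f)}
  ∪ pre   = {clear(f)} ∪ {clear(g), holding(b)}
          = {clear(f), clear(g), holding(b)}

== RESULT ==
["clear(f)", "clear(g)", "holding(b)"]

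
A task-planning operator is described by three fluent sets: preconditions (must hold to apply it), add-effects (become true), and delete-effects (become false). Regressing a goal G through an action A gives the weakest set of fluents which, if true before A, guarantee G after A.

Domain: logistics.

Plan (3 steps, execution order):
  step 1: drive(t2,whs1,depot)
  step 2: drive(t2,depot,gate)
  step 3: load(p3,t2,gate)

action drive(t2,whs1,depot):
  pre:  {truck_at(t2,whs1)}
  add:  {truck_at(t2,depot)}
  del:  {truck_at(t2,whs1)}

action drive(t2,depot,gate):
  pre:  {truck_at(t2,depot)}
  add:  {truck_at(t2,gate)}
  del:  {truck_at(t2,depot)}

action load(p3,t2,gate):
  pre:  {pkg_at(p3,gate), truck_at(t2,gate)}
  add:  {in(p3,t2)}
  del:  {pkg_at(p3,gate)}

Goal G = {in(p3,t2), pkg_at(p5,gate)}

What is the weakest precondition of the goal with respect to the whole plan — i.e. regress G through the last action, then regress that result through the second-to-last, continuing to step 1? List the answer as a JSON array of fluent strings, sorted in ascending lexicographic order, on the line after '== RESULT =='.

Work backward from the goal:
  through step 3 (load(p3,t2,gate)): drop {in(p3,t2)}, keep {pkg_at(p5,gate)}, require {pkg_at(p3,gate), truck_at(t2,gate)}
    → {pkg_at(p3,gate), pkg_at(p5,gate), truck_at(t2,gate)}
  through step 2 (drive(t2,depot,gate)): drop {truck_at(t2,gate)}, keep {pkg_at(p3,gate), pkg_at(p5,gate)}, require {truck_at(t2,depot)}
    → {pkg_at(p3,gate), pkg_at(p5,gate), truck_at(t2,depot)}
  through step 1 (drive(t2,whs1,depot)): drop {truck_at(t2,depot)}, keep {pkg_at(p3,gate), pkg_at(p5,gate)}, require {truck_at(t2,whs1)}
    → {pkg_at(p3,gate), pkg_at(p5,gate), truck_at(t2,whs1)}

== RESULT ==
["pkg_at(p3,gate)", "pkg_at(p5,gate)", "truck_at(t2,whs1)"]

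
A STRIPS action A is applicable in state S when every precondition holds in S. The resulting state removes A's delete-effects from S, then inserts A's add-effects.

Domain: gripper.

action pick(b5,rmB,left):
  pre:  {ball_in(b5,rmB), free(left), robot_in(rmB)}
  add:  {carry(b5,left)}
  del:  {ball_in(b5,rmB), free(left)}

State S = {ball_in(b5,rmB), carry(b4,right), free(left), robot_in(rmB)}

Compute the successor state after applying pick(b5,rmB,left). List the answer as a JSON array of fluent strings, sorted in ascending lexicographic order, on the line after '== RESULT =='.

Progress:
  pre ⊆ S: {ball_in(b5,rmB), free(left), robot_in(rmB)} ⊆ S  — applicable
  S \ del = {carry(b4,right), robot_in(rmB)}
  ∪ add   = {carry(b4,right), carry(b5,left), robot_in(rmB)}

== RESULT ==
["carry(b4,right)", "carry(b5,left)", "robot_in(rmB)"]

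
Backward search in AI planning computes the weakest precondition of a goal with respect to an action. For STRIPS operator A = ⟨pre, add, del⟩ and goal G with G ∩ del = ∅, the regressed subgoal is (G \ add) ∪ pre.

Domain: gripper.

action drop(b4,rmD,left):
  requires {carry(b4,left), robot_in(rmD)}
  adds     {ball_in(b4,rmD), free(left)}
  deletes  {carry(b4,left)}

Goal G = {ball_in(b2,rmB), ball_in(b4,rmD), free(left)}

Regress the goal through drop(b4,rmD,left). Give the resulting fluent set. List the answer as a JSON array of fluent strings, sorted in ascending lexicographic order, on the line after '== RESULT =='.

Regress:
  G ∩ del = {}  (empty — regression defined)
  G \ add = {ball_in(b2,rmB), ball_in(b4,rmD), free(left)} \ {ball_in(b4,rmD), free(left)} = {ball_in(b2,rmB)}
  ∪ pre   = {ball_in(b2,rmB)} ∪ {carry(b4,left), robot_in(rmD)}
          = {ball_in(b2,rmB), carry(b4,left), robot_in(rmD)}

== RESULT ==
["ball_in(b2,rmB)", "carry(b4,left)", "robot_in(rmD)"]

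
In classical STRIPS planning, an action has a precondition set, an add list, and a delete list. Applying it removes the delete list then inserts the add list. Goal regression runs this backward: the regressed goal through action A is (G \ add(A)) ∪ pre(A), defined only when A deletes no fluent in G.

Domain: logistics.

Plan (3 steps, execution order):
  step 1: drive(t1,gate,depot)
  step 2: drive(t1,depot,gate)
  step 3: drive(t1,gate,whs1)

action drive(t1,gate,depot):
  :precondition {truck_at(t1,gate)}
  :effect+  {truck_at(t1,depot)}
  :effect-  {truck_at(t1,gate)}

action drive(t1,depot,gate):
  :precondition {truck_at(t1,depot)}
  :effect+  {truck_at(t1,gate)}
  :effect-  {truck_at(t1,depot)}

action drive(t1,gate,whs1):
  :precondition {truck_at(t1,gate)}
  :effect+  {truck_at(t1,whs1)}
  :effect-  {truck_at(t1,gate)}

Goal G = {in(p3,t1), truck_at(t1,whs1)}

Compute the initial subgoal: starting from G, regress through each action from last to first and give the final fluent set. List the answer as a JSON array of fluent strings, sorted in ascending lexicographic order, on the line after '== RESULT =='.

Work backward from the goal:
  through step 3 (drive(t1,gate,whs1)): drop {truck_at(t1,whs1)}, keep {in(p3,t1)}, require {truck_at(t1,gate)}
    → {in(p3,t1), truck_at(t1,gate)}
  through step 2 (drive(t1,depot,gate)): drop {truck_at(t1,gate)}, keep {in(p3,t1)}, require {truck_at(t1,depot)}
    → {in(p3,t1), truck_at(t1,depot)}
  through step 1 (drive(t1,gate,depot)): drop {truck_at(t1,depot)}, keep {in(p3,t1)}, require {truck_at(t1,gate)}
    → {in(p3,t1), truck_at(t1,gate)}

== RESULT ==
["in(p3,t1)", "truck_at(t1,gate)"]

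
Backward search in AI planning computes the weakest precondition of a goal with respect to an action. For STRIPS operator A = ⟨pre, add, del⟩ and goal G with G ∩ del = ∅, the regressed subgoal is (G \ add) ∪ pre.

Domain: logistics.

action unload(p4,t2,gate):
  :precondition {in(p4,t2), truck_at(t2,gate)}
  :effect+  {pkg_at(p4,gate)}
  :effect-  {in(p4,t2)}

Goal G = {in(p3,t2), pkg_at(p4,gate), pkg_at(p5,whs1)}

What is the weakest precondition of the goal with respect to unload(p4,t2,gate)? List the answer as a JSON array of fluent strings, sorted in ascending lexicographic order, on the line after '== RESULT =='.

Regress:
  G ∩ del = {}  (empty — regression defined)
  G \ add = {in(p3,t2), pkg_at(p4,gate), pkg_at(p5,whs1)} \ {pkg_at(p4,gate)} = {in(p3,t2), pkg_at(p5,whs1)}
  ∪ pre   = {in(p3,t2), pkg_at(p5,whs1)} ∪ {in(p4,t2), truck_at(t2,gate)}
          = {in(p3,t2), in(p4,t2), pkg_at(p5,whs1), truck_at(t2,gate)}

== RESULT ==
["in(p3,t2)", "in(p4,t2)", "pkg_at(p5,whs1)", "truck_at(t2,gate)"]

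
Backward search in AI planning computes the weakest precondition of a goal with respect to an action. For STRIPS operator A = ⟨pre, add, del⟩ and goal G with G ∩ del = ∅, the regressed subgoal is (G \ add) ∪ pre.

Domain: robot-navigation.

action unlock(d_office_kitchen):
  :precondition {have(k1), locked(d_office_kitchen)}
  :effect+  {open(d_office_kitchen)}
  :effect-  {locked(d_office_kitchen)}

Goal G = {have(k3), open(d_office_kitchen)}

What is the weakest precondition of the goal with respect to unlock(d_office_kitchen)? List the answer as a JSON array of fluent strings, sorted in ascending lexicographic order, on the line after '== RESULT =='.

Compute (G \ add) ∪ pre:
  G ∩ del = {}  (empty — regression defined)
  G \ add = {have(k3), open(d_office_kitchen)} \ {open(d_office_kitchen)} = {have(k3)}
  ∪ pre   = {have(k3)} ∪ {have(k1), locked(d_office_kitchen)}
          = {have(k1), have(k3), locked(d_office_kitchen)}

== RESULT ==
["have(k1)", "have(k3)", "locked(d_office_kitchen)"]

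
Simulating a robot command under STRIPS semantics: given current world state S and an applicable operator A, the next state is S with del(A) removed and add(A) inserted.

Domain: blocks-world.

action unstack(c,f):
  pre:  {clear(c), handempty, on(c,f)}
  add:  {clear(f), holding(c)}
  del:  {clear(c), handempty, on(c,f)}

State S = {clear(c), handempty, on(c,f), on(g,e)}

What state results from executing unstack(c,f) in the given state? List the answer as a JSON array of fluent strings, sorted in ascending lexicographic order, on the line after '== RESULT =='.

Progress:
  pre ⊆ S: {clear(c), handempty, on(c,f)} ⊆ S  — applicable
  S \ del = {on(g,e)}
  ∪ add   = {clear(f), holding(c), on(g,e)}

== RESULT ==
["clear(f)", "holding(c)", "on(g,e)"]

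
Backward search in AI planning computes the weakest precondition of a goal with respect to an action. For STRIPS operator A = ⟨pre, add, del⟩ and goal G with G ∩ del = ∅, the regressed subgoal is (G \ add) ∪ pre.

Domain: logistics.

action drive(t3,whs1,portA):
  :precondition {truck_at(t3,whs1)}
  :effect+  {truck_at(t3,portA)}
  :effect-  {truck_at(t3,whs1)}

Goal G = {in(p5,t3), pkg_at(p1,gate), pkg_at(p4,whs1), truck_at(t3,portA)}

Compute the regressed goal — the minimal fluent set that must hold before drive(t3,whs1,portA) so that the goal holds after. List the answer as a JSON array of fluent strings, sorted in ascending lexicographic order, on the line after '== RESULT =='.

Compute (G \ add) ∪ pre:
  G ∩ del = {}  (empty — regression defined)
  G \ add = {in(p5,t3), pkg_at(p1,gate), pkg_at(p4,whs1), truck_at(t3,portA)} \ {truck_at(t3,portA)} = {in(p5,t3), pkg_at(p1,gate), pkg_at(p4,whs1)}
  ∪ pre   = {in(p5,t3), pkg_at(p1,gate), pkg_at(p4,whs1)} ∪ {truck_at(t3,whs1)}
          = {in(p5,t3), pkg_at(p1,gate), pkg_at(p4,whs1), truck_at(t3,whs1)}

== RESULT ==
["in(p5,t3)", "pkg_at(p1,gate)", "pkg_at(p4,whs1)", "truck_at(t3,whs1)"]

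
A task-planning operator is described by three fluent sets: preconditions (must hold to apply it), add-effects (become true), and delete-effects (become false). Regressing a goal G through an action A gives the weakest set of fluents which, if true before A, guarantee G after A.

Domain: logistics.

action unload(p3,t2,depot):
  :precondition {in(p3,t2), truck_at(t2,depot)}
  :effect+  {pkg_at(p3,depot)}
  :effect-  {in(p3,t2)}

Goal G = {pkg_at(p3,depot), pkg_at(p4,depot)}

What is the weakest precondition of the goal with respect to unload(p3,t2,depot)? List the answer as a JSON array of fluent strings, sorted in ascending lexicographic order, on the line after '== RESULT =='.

Regress:
  G ∩ del = {}  (empty — regression defined)
  G \ add = {pkg_at(p3,depot), pkg_at(p4,depot)} \ {pkg_at(p3,depot)} = {pkg_at(p4,depot)}
  ∪ pre   = {pkg_at(p4,depot)} ∪ {in(p3,t2), truck_at(t2,depot)}
          = {in(p3,t2), pkg_at(p4,depot), truck_at(t2,depot)}

== RESULT ==
["in(p3,t2)", "pkg_at(p4,depot)", "truck_at(t2,depot)"]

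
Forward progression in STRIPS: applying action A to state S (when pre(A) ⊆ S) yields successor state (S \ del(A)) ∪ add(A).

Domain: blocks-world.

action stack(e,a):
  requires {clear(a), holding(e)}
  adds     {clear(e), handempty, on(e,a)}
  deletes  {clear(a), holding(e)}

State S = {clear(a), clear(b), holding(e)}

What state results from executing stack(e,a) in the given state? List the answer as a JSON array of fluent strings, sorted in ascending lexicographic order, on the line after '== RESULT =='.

Compute (S \ del) ∪ add:
  pre ⊆ S: {clear(a), holding(e)} ⊆ S  — applicable
  S \ del = {clear(b)}
  ∪ add   = {clear(b), clear(e), handempty, on(e,a)}

== RESULT ==
["clear(b)", "clear(e)", "handempty", "on(e,a)"]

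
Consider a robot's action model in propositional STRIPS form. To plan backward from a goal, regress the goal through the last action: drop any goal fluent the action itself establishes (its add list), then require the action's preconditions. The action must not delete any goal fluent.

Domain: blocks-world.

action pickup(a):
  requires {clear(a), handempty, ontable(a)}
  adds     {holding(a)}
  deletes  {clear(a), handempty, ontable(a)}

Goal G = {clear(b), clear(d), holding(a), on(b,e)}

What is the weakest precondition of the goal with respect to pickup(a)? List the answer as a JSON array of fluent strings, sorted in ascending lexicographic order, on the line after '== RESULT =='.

Regress:
  G ∩ del = {}  (empty — regression defined)
  G \ add = {clear(b), clear(d), holding(a), on(b,e)} \ {holding(a)} = {clear(b), clear(d), on(b,e)}
  ∪ pre   = {clear(b), clear(d), on(b,e)} ∪ {clear(a), handempty, ontable(a)}
          = {clear(a), clear(b), clear(d), handempty, on(b,e), ontable(a)}

== RESULT ==
["clear(a)", "clear(b)", "clear(d)", "handempty", "on(b,e)", "ontable(a)"]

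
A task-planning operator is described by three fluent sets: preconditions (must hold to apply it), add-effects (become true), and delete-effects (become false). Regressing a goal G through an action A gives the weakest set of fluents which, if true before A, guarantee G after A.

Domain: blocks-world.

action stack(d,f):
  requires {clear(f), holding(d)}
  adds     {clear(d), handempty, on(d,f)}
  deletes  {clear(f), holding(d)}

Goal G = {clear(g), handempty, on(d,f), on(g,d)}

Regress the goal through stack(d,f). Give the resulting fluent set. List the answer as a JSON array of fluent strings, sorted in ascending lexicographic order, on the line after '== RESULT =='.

Regress:
  G ∩ del = {}  (empty — regression defined)
  G \ add = {clear(g), handempty, on(d,f), on(g,d)} \ {clear(d), handempty, on(d,f)} = {clear(g), on(g,d)}
  ∪ pre   = {clear(g), on(g,d)} ∪ {clear(f), holding(d)}
          = {clear(f), clear(g), holding(d), on(g,d)}

== RESULT ==
["clear(f)", "clear(g)", "holding(d)", "on(g,d)"]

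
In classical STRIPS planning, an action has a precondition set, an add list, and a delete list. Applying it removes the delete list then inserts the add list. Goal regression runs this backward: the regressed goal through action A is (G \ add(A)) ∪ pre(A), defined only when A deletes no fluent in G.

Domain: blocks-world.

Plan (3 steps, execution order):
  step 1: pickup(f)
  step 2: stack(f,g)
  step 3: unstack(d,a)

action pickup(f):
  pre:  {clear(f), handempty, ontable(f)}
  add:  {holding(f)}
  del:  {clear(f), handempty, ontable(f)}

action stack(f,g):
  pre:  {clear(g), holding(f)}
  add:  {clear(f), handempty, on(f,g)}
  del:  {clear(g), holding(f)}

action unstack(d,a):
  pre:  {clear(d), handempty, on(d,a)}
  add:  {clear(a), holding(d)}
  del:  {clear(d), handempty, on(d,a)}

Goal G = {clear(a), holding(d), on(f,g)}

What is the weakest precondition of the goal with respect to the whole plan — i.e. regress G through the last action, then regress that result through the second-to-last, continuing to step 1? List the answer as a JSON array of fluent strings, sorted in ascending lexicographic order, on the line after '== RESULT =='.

Work backward from the goal:
  through step 3 (unstack(d,a)): drop {clear(a), holding(d)}, keep {on(f,g)}, require {clear(d), handempty, on(d,a)}
    → {clear(d), handempty, on(d,a), on(f,g)}
  through step 2 (stack(f,g)): drop {handempty, on(f,g)}, keep {clear(d), on(d,a)}, require {clear(g), holding(f)}
    → {clear(d), clear(g), holding(f), on(d,a)}
  through step 1 (pickup(f)): drop {holding(f)}, keep {clear(d), clear(g), on(d,a)}, require {clear(f), handempty, ontable(f)}
    → {clear(d), clear(f), clear(g), handempty, on(d,a), ontable(f)}

== RESULT ==
["clear(d)", "clear(f)", "clear(g)", "handempty", "on(d,a)", "ontable(f)"]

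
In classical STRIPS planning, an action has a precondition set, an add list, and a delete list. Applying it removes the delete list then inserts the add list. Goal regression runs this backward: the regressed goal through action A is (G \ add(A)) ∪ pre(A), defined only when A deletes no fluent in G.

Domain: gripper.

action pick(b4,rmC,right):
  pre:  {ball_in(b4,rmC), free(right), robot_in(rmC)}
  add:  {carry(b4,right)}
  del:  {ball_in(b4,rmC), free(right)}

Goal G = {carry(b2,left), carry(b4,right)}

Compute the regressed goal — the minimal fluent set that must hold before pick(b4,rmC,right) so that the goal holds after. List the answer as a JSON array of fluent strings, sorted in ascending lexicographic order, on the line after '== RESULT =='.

Compute (G \ add) ∪ pre:
  G ∩ del = {}  (empty — regression defined)
  G \ add = {carry(b2,left), carry(b4,right)} \ {carry(b4,right)} = {carry(b2,left)}
  ∪ pre   = {carry(b2,left)} ∪ {ball_in(b4,rmC), free(right), robot_in(rmC)}
          = {ball_in(b4,rmC), carry(b2,left), free(right), robot_in(rmC)}

== RESULT ==
["ball_in(b4,rmC)", "carry(b2,left)", "free(right)", "robot_in(rmC)"]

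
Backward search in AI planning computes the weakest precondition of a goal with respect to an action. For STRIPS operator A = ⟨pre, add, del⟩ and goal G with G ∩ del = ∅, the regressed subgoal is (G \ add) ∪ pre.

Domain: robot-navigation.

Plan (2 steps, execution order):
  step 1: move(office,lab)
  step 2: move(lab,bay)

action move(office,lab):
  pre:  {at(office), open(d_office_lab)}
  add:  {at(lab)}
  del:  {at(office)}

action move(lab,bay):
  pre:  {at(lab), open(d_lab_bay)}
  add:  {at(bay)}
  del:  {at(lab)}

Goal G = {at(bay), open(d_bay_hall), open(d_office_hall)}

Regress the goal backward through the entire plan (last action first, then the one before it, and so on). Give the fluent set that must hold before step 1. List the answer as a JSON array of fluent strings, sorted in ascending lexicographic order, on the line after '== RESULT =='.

Regress step by step:
  through step 2 (move(lab,bay)): drop {at(bay)}, keep {open(d_bay_hall), open(d_office_hall)}, require {at(lab), open(d_lab_bay)}
    → {at(lab), open(d_bay_hall), open(d_lab_bay), open(d_office_hall)}
  through step 1 (move(office,lab)): drop {at(lab)}, keep {open(d_bay_hall), open(d_lab_bay), open(d_office_hall)}, require {at(office), open(d_office_lab)}
    → {at(office), open(d_bay_hall), open(d_lab_bay), open(d_office_hall), open(d_office_lab)}

== RESULT ==
["at(office)", "open(d_bay_hall)", "open(d_lab_bay)", "open(d_office_hall)", "open(d_office_lab)"]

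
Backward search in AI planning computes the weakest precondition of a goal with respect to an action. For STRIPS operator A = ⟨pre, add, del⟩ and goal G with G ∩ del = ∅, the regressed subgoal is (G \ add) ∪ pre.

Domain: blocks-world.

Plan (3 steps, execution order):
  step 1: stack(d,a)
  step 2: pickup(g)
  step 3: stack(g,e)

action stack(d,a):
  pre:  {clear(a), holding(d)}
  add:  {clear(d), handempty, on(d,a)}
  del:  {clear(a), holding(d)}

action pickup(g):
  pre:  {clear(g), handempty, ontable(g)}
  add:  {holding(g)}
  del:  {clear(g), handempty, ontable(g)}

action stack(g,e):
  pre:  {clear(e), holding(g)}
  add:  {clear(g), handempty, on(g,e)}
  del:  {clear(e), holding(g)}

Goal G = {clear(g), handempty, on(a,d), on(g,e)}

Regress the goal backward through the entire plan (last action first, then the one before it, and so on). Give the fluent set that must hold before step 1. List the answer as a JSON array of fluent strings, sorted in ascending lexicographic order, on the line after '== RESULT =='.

Work backward from the goal:
  through step 3 (stack(g,e)): drop {clear(g), handempty, on(g,e)}, keep {on(a,d)}, require {clear(e), holding(g)}
    → {clear(e), holding(g), on(a,d)}
  through step 2 (pickup(g)): drop {holding(g)}, keep {clear(e), on(a,d)}, require {clear(g), handempty, ontable(g)}
    → {clear(e), clear(g), handempty, on(a,d), ontable(g)}
  through step 1 (stack(d,a)): drop {handempty}, keep {clear(e), clear(g), on(a,d), ontable(g)}, require {clear(a), holding(d)}
    → {clear(a), clear(e), clear(g), holding(d), on(a,d), ontable(g)}

== RESULT ==
["clear(a)", "clear(e)", "clear(g)", "holding(d)", "on(a,d)", "ontable(g)"]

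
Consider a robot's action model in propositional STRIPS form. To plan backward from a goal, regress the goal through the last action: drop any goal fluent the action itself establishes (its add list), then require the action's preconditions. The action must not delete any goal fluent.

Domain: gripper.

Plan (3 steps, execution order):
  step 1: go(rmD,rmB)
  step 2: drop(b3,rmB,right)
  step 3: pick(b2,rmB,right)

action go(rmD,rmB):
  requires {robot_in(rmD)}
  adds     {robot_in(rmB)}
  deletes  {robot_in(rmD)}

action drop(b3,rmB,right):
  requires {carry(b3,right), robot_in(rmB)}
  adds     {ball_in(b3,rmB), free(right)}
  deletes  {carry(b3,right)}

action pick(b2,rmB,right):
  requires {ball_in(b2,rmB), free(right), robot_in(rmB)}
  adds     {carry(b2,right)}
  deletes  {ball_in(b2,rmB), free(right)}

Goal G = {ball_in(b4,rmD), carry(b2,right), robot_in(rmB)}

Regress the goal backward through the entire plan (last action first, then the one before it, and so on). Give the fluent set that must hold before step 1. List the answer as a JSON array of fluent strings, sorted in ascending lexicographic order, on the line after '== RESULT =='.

Regress step by step:
  through step 3 (pick(b2,rmB,right)): drop {carry(b2,right)}, keep {ball_in(b4,rmD), robot_in(rmB)}, require {ball_in(b2,rmB), free(right), robot_in(rmB)}
    → {ball_in(b2,rmB), ball_in(b4,rmD), free(right), robot_in(rmB)}
  through step 2 (drop(b3,rmB,right)): drop {free(right)}, keep {ball_in(b2,rmB), ball_in(b4,rmD), robot_in(rmB)}, require {carry(b3,right), robot_in(rmB)}
    → {ball_in(b2,rmB), ball_in(b4,rmD), carry(b3,right), robot_in(rmB)}
  through step 1 (go(rmD,rmB)): drop {robot_in(rmB)}, keep {ball_in(b2,rmB), ball_in(b4,rmD), carry(b3,right)}, require {robot_in(rmD)}
    → {ball_in(b2,rmB), ball_in(b4,rmD), carry(b3,right), robot_in(rmD)}

== RESULT ==
["ball_in(b2,rmB)", "ball_in(b4,rmD)", "carry(b3,right)", "robot_in(rmD)"]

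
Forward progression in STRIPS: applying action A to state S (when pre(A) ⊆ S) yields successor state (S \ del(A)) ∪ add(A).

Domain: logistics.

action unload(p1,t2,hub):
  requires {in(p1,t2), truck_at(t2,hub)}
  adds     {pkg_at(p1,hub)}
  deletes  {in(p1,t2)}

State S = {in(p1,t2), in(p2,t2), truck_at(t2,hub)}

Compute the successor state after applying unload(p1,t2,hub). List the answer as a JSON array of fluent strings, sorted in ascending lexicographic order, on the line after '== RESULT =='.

Progress:
  pre ⊆ S: {in(p1,t2), truck_at(t2,hub)} ⊆ S  — applicable
  S \ del = {in(p2,t2), truck_at(t2,hub)}
  ∪ add   = {in(p2,t2), pkg_at(p1,hub), truck_at(t2,hub)}

== RESULT ==
["in(p2,t2)", "pkg_at(p1,hub)", "truck_at(t2,hub)"]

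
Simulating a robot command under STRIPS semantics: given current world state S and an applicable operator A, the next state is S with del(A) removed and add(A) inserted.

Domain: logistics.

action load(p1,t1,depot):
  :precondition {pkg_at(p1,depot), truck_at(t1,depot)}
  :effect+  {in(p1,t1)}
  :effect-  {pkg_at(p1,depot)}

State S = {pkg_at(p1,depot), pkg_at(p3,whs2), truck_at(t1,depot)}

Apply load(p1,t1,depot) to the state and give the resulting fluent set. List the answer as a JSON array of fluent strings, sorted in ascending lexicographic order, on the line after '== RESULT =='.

Compute (S \ del) ∪ add:
  pre ⊆ S: {pkg_at(p1,depot), truck_at(t1,depot)} ⊆ S  — applicable
  S \ del = {pkg_at(p3,whs2), truck_at(t1,depot)}
  ∪ add   = {in(p1,t1), pkg_at(p3,whs2), truck_at(t1,depot)}

== RESULT ==
["in(p1,t1)", "pkg_at(p3,whs2)", "truck_at(t1,depot)"]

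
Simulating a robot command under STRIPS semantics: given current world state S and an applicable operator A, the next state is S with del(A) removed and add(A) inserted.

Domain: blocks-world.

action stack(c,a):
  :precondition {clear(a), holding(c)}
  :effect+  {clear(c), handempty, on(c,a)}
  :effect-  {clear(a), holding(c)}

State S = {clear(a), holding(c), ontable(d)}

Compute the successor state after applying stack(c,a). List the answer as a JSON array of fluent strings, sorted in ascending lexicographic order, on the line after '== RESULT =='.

Progress:
  pre ⊆ S: {clear(a), holding(c)} ⊆ S  — applicable
  S \ del = {ontable(d)}
  ∪ add   = {clear(c), handempty, on(c,a), ontable(d)}

== RESULT ==
["clear(c)", "handempty", "on(c,a)", "ontable(d)"]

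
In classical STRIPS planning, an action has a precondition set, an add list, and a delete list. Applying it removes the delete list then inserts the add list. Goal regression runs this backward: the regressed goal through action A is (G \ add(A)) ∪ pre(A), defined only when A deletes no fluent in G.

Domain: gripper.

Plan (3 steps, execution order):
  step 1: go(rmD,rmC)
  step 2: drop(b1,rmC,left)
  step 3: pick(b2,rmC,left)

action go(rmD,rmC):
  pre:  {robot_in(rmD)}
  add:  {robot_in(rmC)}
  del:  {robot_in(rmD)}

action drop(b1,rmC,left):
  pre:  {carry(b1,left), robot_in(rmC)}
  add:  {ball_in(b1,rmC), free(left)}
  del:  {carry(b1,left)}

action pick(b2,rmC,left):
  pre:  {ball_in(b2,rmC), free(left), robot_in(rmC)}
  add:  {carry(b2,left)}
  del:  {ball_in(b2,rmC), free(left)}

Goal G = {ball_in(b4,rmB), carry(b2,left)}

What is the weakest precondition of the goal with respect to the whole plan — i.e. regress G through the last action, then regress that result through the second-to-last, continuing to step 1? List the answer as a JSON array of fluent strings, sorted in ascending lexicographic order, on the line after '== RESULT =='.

Regress step by step:
  through step 3 (pick(b2,rmC,left)): drop {carry(b2,left)}, keep {ball_in(b4,rmB)}, require {ball_in(b2,rmC), free(left), robot_in(rmC)}
    → {ball_in(b2,rmC), ball_in(b4,rmB), free(left), robot_in(rmC)}
  through step 2 (drop(b1,rmC,left)): drop {free(left)}, keep {ball_in(b2,rmC), ball_in(b4,rmB), robot_in(rmC)}, require {carry(b1,left), robot_in(rmC)}
    → {ball_in(b2,rmC), ball_in(b4,rmB), carry(b1,left), robot_in(rmC)}
  through step 1 (go(rmD,rmC)): drop {robot_in(rmC)}, keep {ball_in(b2,rmC), ball_in(b4,rmB), carry(b1,left)}, require {robot_in(rmD)}
    → {ball_in(b2,rmC), ball_in(b4,rmB), carry(b1,left), robot_in(rmD)}

== RESULT ==
["ball_in(b2,rmC)", "ball_in(b4,rmB)", "carry(b1,left)", "robot_in(rmD)"]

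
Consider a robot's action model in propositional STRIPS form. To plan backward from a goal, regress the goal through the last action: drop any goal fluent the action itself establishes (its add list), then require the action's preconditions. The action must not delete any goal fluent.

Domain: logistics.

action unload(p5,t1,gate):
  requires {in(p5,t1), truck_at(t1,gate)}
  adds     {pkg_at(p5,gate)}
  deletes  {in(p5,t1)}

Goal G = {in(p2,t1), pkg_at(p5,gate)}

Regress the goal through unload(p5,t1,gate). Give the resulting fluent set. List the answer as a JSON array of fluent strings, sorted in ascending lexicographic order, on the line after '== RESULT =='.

Compute (G \ add) ∪ pre:
  G ∩ del = {}  (empty — regression defined)
  G \ add = {in(p2,t1), pkg_at(p5,gate)} \ {pkg_at(p5,gate)} = {in(p2,t1)}
  ∪ pre   = {in(p2,t1)} ∪ {in(p5,t1), truck_at(t1,gate)}
          = {in(p2,t1), in(p5,t1), truck_at(t1,gate)}

== RESULT ==
["in(p2,t1)", "in(p5,t1)", "truck_at(t1,gate)"]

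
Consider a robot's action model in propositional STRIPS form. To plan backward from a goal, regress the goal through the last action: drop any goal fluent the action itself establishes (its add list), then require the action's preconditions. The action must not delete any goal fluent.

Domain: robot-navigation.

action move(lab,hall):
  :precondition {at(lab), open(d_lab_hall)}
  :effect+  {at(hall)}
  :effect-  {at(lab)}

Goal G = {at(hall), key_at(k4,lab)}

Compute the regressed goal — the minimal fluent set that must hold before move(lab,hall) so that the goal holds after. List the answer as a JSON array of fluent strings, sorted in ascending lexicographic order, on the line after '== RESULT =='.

Compute (G \ add) ∪ pre:
  G ∩ del = {}  (empty — regression defined)
  G \ add = {at(hall), key_at(k4,lab)} \ {at(hall)} = {key_at(k4,lab)}
  ∪ pre   = {key_at(k4,lab)} ∪ {at(lab), open(d_lab_hall)}
          = {at(lab), key_at(k4,lab), open(d_lab_hall)}

== RESULT ==
["at(lab)", "key_at(k4,lab)", "open(d_lab_hall)"]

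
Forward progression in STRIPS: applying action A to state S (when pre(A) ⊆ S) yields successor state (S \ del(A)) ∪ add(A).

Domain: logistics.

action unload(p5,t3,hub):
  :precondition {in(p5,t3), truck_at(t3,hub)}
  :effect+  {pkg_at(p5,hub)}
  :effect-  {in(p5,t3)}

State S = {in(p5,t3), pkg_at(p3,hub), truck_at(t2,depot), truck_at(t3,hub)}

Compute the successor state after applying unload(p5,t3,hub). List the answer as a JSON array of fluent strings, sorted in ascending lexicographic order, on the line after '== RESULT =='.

Compute (S \ del) ∪ add:
  pre ⊆ S: {in(p5,t3), truck_at(t3,hub)} ⊆ S  — applicable
  S \ del = {pkg_at(p3,hub), truck_at(t2,depot), truck_at(t3,hub)}
  ∪ add   = {pkg_at(p3,hub), pkg_at(p5,hub), truck_at(t2,depot), truck_at(t3,hub)}

== RESULT ==
["pkg_at(p3,hub)", "pkg_at(p5,hub)", "truck_at(t2,depot)", "truck_at(t3,hub)"]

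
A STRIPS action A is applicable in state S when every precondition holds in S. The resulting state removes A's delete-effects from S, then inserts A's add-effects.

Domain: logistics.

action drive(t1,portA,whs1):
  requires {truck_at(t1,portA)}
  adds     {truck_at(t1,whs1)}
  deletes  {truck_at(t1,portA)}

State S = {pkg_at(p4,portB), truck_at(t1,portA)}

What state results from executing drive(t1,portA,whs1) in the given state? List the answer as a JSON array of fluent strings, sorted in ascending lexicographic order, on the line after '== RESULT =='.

Progress:
  pre ⊆ S: {truck_at(t1,portA)} ⊆ S  — applicable
  S \ del = {pkg_at(p4,portB)}
  ∪ add   = {pkg_at(p4,portB), truck_at(t1,whs1)}

== RESULT ==
["pkg_at(p4,portB)", "truck_at(t1,whs1)"]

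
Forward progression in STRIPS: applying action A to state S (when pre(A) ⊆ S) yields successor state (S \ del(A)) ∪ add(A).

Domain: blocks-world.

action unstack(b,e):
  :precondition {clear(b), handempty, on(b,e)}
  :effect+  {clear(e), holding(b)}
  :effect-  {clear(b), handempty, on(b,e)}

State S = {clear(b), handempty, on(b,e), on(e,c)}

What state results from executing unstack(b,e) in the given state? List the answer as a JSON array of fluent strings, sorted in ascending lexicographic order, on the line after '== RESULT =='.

Progress:
  pre ⊆ S: {clear(b), handempty, on(b,e)} ⊆ S  — applicable
  S \ del = {on(e,c)}
  ∪ add   = {clear(e), holding(b), on(e,c)}

== RESULT ==
["clear(e)", "holding(b)", "on(e,c)"]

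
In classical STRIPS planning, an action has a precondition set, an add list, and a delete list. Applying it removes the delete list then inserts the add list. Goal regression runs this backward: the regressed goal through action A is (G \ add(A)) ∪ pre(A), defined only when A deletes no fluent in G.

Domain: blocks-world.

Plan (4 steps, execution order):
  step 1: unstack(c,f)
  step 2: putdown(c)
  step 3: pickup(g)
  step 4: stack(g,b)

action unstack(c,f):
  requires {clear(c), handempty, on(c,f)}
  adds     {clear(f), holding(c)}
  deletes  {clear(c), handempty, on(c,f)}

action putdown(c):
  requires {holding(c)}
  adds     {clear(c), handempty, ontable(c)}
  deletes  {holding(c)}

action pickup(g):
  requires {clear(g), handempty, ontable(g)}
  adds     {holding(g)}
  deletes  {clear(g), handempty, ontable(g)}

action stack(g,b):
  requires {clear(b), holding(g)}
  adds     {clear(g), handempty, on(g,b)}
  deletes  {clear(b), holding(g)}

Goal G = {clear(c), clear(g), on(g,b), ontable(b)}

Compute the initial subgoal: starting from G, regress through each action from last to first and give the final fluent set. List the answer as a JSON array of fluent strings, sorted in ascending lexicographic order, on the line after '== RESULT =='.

Work backward from the goal:
  through step 4 (stack(g,b)): drop {clear(g), on(g,b)}, keep {clear(c), ontable(b)}, require {clear(b), holding(g)}
    → {clear(b), clear(c), holding(g), ontable(b)}
  through step 3 (pickup(g)): drop {holding(g)}, keep {clear(b), clear(c), ontable(b)}, require {clear(g), handempty, ontable(g)}
    → {clear(b), clear(c), clear(g), handempty, ontable(b), ontable(g)}
  through step 2 (putdown(c)): drop {clear(c), handempty}, keep {clear(b), clear(g), ontable(b), ontable(g)}, require {holding(c)}
    → {clear(b), clear(g), holding(c), ontable(b), ontable(g)}
  through step 1 (unstack(c,f)): drop {holding(c)}, keep {clear(b), clear(g), ontable(b), ontable(g)}, require {clear(c), handempty, on(c,f)}
    → {clear(b), clear(c), clear(g), handempty, on(c,f), ontable(b), ontable(g)}

== RESULT ==
["clear(b)", "clear(c)", "clear(g)", "handempty", "on(c,f)", "ontable(b)", "ontable(g)"]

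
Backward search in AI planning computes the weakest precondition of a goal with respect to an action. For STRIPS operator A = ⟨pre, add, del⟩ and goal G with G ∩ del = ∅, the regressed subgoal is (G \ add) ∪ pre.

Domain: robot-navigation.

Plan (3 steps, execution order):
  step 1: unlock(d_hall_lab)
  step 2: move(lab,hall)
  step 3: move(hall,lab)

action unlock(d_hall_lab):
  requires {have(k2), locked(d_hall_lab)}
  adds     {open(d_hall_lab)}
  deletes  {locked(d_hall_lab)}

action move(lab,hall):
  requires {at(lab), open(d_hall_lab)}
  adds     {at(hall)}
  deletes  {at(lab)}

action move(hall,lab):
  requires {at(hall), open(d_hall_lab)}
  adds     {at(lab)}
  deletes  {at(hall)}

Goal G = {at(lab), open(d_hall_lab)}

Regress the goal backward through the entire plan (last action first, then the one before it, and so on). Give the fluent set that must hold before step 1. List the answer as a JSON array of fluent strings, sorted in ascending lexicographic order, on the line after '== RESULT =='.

Work backward from the goal:
  through step 3 (move(hall,lab)): drop {at(lab)}, keep {open(d_hall_lab)}, require {at(hall), open(d_hall_lab)}
    → {at(hall), open(d_hall_lab)}
  through step 2 (move(lab,hall)): drop {at(hall)}, keep {open(d_hall_lab)}, require {at(lab), open(d_hall_lab)}
    → {at(lab), open(d_hall_lab)}
  through step 1 (unlock(d_hall_lab)): drop {open(d_hall_lab)}, keep {at(lab)}, require {have(k2), locked(d_hall_lab)}
    → {at(lab), have(k2), locked(d_hall_lab)}

== RESULT ==
["at(lab)", "have(k2)", "locked(d_hall_lab)"]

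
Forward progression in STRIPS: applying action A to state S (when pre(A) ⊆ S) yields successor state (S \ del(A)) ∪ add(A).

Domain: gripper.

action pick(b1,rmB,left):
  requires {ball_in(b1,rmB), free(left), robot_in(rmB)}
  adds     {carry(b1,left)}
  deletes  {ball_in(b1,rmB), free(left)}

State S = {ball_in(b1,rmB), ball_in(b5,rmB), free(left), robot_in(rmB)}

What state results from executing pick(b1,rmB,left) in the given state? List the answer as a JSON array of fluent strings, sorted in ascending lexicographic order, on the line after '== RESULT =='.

Progress:
  pre ⊆ S: {ball_in(b1,rmB), free(left), robot_in(rmB)} ⊆ S  — applicable
  S \ del = {ball_in(b5,rmB), robot_in(rmB)}
  ∪ add   = {ball_in(b5,rmB), carry(b1,left), robot_in(rmB)}

== RESULT ==
["ball_in(b5,rmB)", "carry(b1,left)", "robot_in(rmB)"]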